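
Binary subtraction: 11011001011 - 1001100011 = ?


Align and subtract column by column (LSB to MSB, borrowing when needed):
  11011001011
- 01001100011
  -----------
  col 0: (1 - 0 borrow-in) - 1 → 1 - 1 = 0, borrow out 0
  col 1: (1 - 0 borrow-in) - 1 → 1 - 1 = 0, borrow out 0
  col 2: (0 - 0 borrow-in) - 0 → 0 - 0 = 0, borrow out 0
  col 3: (1 - 0 borrow-in) - 0 → 1 - 0 = 1, borrow out 0
  col 4: (0 - 0 borrow-in) - 0 → 0 - 0 = 0, borrow out 0
  col 5: (0 - 0 borrow-in) - 1 → borrow from next column: (0+2) - 1 = 1, borrow out 1
  col 6: (1 - 1 borrow-in) - 1 → borrow from next column: (0+2) - 1 = 1, borrow out 1
  col 7: (1 - 1 borrow-in) - 0 → 0 - 0 = 0, borrow out 0
  col 8: (0 - 0 borrow-in) - 0 → 0 - 0 = 0, borrow out 0
  col 9: (1 - 0 borrow-in) - 1 → 1 - 1 = 0, borrow out 0
  col 10: (1 - 0 borrow-in) - 0 → 1 - 0 = 1, borrow out 0
Reading bits MSB→LSB: 10001101000
Strip leading zeros: 10001101000
= 10001101000


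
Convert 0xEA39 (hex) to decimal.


Positional values:
Position 0: 9 × 16^0 = 9 × 1 = 9
Position 1: 3 × 16^1 = 3 × 16 = 48
Position 2: A × 16^2 = 10 × 256 = 2560
Position 3: E × 16^3 = 14 × 4096 = 57344
Sum = 9 + 48 + 2560 + 57344
= 59961


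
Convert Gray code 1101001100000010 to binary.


Gray code: 1101001100000010
MSB stays the same: 1
Each subsequent bit = prev_binary XOR current_gray:
  B[1] = 1 XOR 1 = 0
  B[2] = 0 XOR 0 = 0
  B[3] = 0 XOR 1 = 1
  B[4] = 1 XOR 0 = 1
  B[5] = 1 XOR 0 = 1
  B[6] = 1 XOR 1 = 0
  B[7] = 0 XOR 1 = 1
  B[8] = 1 XOR 0 = 1
  B[9] = 1 XOR 0 = 1
  B[10] = 1 XOR 0 = 1
  B[11] = 1 XOR 0 = 1
  B[12] = 1 XOR 0 = 1
  B[13] = 1 XOR 0 = 1
  B[14] = 1 XOR 1 = 0
  B[15] = 0 XOR 0 = 0
= 1001110111111100 (40444 decimal)


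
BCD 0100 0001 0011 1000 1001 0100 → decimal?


Each 4-bit group → digit:
  0100 → 4
  0001 → 1
  0011 → 3
  1000 → 8
  1001 → 9
  0100 → 4
= 413894


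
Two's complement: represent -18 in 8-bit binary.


Original: 00010010
Step 1 - Invert all bits: 11101101
Step 2 - Add 1: 11101101 + 1
= 11101110 (represents -18)


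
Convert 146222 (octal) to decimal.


Positional values:
Position 0: 2 × 8^0 = 2
Position 1: 2 × 8^1 = 16
Position 2: 2 × 8^2 = 128
Position 3: 6 × 8^3 = 3072
Position 4: 4 × 8^4 = 16384
Position 5: 1 × 8^5 = 32768
Sum = 2 + 16 + 128 + 3072 + 16384 + 32768
= 52370


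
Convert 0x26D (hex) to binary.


Each hex digit → 4 binary bits:
  2 = 0010
  6 = 0110
  D = 1101
Concatenate: 0010 0110 1101
= 001001101101


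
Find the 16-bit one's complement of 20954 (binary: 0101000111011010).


Original: 0101000111011010
Invert all bits:
  bit 0: 0 → 1
  bit 1: 1 → 0
  bit 2: 0 → 1
  bit 3: 1 → 0
  bit 4: 0 → 1
  bit 5: 0 → 1
  bit 6: 0 → 1
  bit 7: 1 → 0
  bit 8: 1 → 0
  bit 9: 1 → 0
  bit 10: 0 → 1
  bit 11: 1 → 0
  bit 12: 1 → 0
  bit 13: 0 → 1
  bit 14: 1 → 0
  bit 15: 0 → 1
= 1010111000100101


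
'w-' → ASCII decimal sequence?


String: 'w-'  (2 characters)
Per-character ASCII lookup:
  'w': lowercase starts at 97: 'w' = 97 + 22 = 119
  '-': special character: '-' = 45
= 119 45


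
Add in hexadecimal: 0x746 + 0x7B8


Align and add column by column (LSB to MSB, each column mod 16 with carry):
  0746
+ 07B8
  ----
  col 0: 6(6) + 8(8) + 0 (carry in) = 14 → E(14), carry out 0
  col 1: 4(4) + B(11) + 0 (carry in) = 15 → F(15), carry out 0
  col 2: 7(7) + 7(7) + 0 (carry in) = 14 → E(14), carry out 0
  col 3: 0(0) + 0(0) + 0 (carry in) = 0 → 0(0), carry out 0
Reading digits MSB→LSB: 0EFE
Strip leading zeros: EFE
= 0xEFE


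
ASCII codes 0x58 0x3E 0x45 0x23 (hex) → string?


Codes (hex): 0x58 0x3E 0x45 0x23
Per-code ASCII lookup:
  0x58 = 88  (range 65-90: uppercase, 88 - 65 = 23) → 'X'
  0x3E = 62  (special character) → '>'
  0x45 = 69  (range 65-90: uppercase, 69 - 65 = 4) → 'E'
  0x23 = 35  (special character) → '#'
= 'X>E#'


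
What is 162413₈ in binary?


Each octal digit → 3 binary bits:
  1 = 001
  6 = 110
  2 = 010
  4 = 100
  1 = 001
  3 = 011
Concatenate: 001 110 010 100 001 011
= 001110010100001011


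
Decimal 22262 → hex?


Divide by 16 repeatedly:
22262 ÷ 16 = 1391 remainder 6 (6)
1391 ÷ 16 = 86 remainder 15 (F)
86 ÷ 16 = 5 remainder 6 (6)
5 ÷ 16 = 0 remainder 5 (5)
Reading remainders bottom-up:
= 0x56F6


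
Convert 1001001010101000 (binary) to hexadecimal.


Group into 4-bit nibbles: 1001001010101000
  1001 = 9
  0010 = 2
  1010 = A
  1000 = 8
= 0x92A8


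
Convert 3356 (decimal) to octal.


Divide by 8 repeatedly:
3356 ÷ 8 = 419 remainder 4
419 ÷ 8 = 52 remainder 3
52 ÷ 8 = 6 remainder 4
6 ÷ 8 = 0 remainder 6
Reading remainders bottom-up:
= 0o6434


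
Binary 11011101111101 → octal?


Group into 3-bit groups: 011011101111101
  011 = 3
  011 = 3
  101 = 5
  111 = 7
  101 = 5
= 0o33575


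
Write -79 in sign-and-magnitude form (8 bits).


Sign bit: 1 (negative)
Magnitude: 79 = 1001111
= 11001111


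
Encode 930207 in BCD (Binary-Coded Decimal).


Each digit → 4-bit binary:
  9 → 1001
  3 → 0011
  0 → 0000
  2 → 0010
  0 → 0000
  7 → 0111
= 1001 0011 0000 0010 0000 0111


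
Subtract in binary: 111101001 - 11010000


Align and subtract column by column (LSB to MSB, borrowing when needed):
  111101001
- 011010000
  ---------
  col 0: (1 - 0 borrow-in) - 0 → 1 - 0 = 1, borrow out 0
  col 1: (0 - 0 borrow-in) - 0 → 0 - 0 = 0, borrow out 0
  col 2: (0 - 0 borrow-in) - 0 → 0 - 0 = 0, borrow out 0
  col 3: (1 - 0 borrow-in) - 0 → 1 - 0 = 1, borrow out 0
  col 4: (0 - 0 borrow-in) - 1 → borrow from next column: (0+2) - 1 = 1, borrow out 1
  col 5: (1 - 1 borrow-in) - 0 → 0 - 0 = 0, borrow out 0
  col 6: (1 - 0 borrow-in) - 1 → 1 - 1 = 0, borrow out 0
  col 7: (1 - 0 borrow-in) - 1 → 1 - 1 = 0, borrow out 0
  col 8: (1 - 0 borrow-in) - 0 → 1 - 0 = 1, borrow out 0
Reading bits MSB→LSB: 100011001
Strip leading zeros: 100011001
= 100011001


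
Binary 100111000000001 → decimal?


Positional values:
Bit 0: 1 × 2^0 = 1
Bit 9: 1 × 2^9 = 512
Bit 10: 1 × 2^10 = 1024
Bit 11: 1 × 2^11 = 2048
Bit 14: 1 × 2^14 = 16384
Sum = 1 + 512 + 1024 + 2048 + 16384
= 19969


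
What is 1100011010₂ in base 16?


Group into 4-bit nibbles: 001100011010
  0011 = 3
  0001 = 1
  1010 = A
= 0x31A


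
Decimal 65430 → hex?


Divide by 16 repeatedly:
65430 ÷ 16 = 4089 remainder 6 (6)
4089 ÷ 16 = 255 remainder 9 (9)
255 ÷ 16 = 15 remainder 15 (F)
15 ÷ 16 = 0 remainder 15 (F)
Reading remainders bottom-up:
= 0xFF96


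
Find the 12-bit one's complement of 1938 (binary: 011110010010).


Original: 011110010010
Invert all bits:
  bit 0: 0 → 1
  bit 1: 1 → 0
  bit 2: 1 → 0
  bit 3: 1 → 0
  bit 4: 1 → 0
  bit 5: 0 → 1
  bit 6: 0 → 1
  bit 7: 1 → 0
  bit 8: 0 → 1
  bit 9: 0 → 1
  bit 10: 1 → 0
  bit 11: 0 → 1
= 100001101101


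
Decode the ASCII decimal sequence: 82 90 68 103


Codes (decimal): 82 90 68 103
Per-code ASCII lookup:
  82  (range 65-90: uppercase, 82 - 65 = 17) → 'R'
  90  (range 65-90: uppercase, 90 - 65 = 25) → 'Z'
  68  (range 65-90: uppercase, 68 - 65 = 3) → 'D'
  103  (range 97-122: lowercase, 103 - 97 = 6) → 'g'
= 'RZDg'


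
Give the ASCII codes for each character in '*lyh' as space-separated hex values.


String: '*lyh'  (4 characters)
Per-character ASCII lookup:
  '*': special character: '*' = 42 → 0x2A
  'l': lowercase starts at 97: 'l' = 97 + 11 = 108 → 0x6C
  'y': lowercase starts at 97: 'y' = 97 + 24 = 121 → 0x79
  'h': lowercase starts at 97: 'h' = 97 + 7 = 104 → 0x68
= 0x2A 0x6C 0x79 0x68


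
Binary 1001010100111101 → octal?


Group into 3-bit groups: 001001010100111101
  001 = 1
  001 = 1
  010 = 2
  100 = 4
  111 = 7
  101 = 5
= 0o112475


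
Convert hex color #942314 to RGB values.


Hex: #942314
R = 94₁₆ = 148
G = 23₁₆ = 35
B = 14₁₆ = 20
= RGB(148, 35, 20)


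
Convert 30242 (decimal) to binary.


Divide by 2 repeatedly:
30242 ÷ 2 = 15121 remainder 0
15121 ÷ 2 = 7560 remainder 1
7560 ÷ 2 = 3780 remainder 0
3780 ÷ 2 = 1890 remainder 0
1890 ÷ 2 = 945 remainder 0
945 ÷ 2 = 472 remainder 1
472 ÷ 2 = 236 remainder 0
236 ÷ 2 = 118 remainder 0
118 ÷ 2 = 59 remainder 0
59 ÷ 2 = 29 remainder 1
29 ÷ 2 = 14 remainder 1
14 ÷ 2 = 7 remainder 0
7 ÷ 2 = 3 remainder 1
3 ÷ 2 = 1 remainder 1
1 ÷ 2 = 0 remainder 1
Reading remainders bottom-up:
= 111011000100010


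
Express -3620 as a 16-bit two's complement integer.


Original: 0000111000100100
Step 1 - Invert all bits: 1111000111011011
Step 2 - Add 1: 1111000111011011 + 1
= 1111000111011100 (represents -3620)


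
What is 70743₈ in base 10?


Positional values:
Position 0: 3 × 8^0 = 3
Position 1: 4 × 8^1 = 32
Position 2: 7 × 8^2 = 448
Position 3: 0 × 8^3 = 0
Position 4: 7 × 8^4 = 28672
Sum = 3 + 32 + 448 + 0 + 28672
= 29155


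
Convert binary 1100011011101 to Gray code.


Binary: 1100011011101
Gray code: G = B XOR (B >> 1)
B >> 1 = 0110001101110
1100011011101 XOR 0110001101110:
  1 XOR 0 = 1
  1 XOR 1 = 0
  0 XOR 1 = 1
  0 XOR 0 = 0
  0 XOR 0 = 0
  1 XOR 0 = 1
  1 XOR 1 = 0
  0 XOR 1 = 1
  1 XOR 0 = 1
  1 XOR 1 = 0
  1 XOR 1 = 0
  0 XOR 1 = 1
  1 XOR 0 = 1
= 1010010110011


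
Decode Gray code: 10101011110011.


Gray code: 10101011110011
MSB stays the same: 1
Each subsequent bit = prev_binary XOR current_gray:
  B[1] = 1 XOR 0 = 1
  B[2] = 1 XOR 1 = 0
  B[3] = 0 XOR 0 = 0
  B[4] = 0 XOR 1 = 1
  B[5] = 1 XOR 0 = 1
  B[6] = 1 XOR 1 = 0
  B[7] = 0 XOR 1 = 1
  B[8] = 1 XOR 1 = 0
  B[9] = 0 XOR 1 = 1
  B[10] = 1 XOR 0 = 1
  B[11] = 1 XOR 0 = 1
  B[12] = 1 XOR 1 = 0
  B[13] = 0 XOR 1 = 1
= 11001101011101 (13149 decimal)


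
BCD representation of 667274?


Each digit → 4-bit binary:
  6 → 0110
  6 → 0110
  7 → 0111
  2 → 0010
  7 → 0111
  4 → 0100
= 0110 0110 0111 0010 0111 0100


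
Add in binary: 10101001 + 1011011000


Align and add column by column (LSB to MSB, carry propagating):
  00010101001
+ 01011011000
  -----------
  col 0: 1 + 0 + 0 (carry in) = 1 → bit 1, carry out 0
  col 1: 0 + 0 + 0 (carry in) = 0 → bit 0, carry out 0
  col 2: 0 + 0 + 0 (carry in) = 0 → bit 0, carry out 0
  col 3: 1 + 1 + 0 (carry in) = 2 → bit 0, carry out 1
  col 4: 0 + 1 + 1 (carry in) = 2 → bit 0, carry out 1
  col 5: 1 + 0 + 1 (carry in) = 2 → bit 0, carry out 1
  col 6: 0 + 1 + 1 (carry in) = 2 → bit 0, carry out 1
  col 7: 1 + 1 + 1 (carry in) = 3 → bit 1, carry out 1
  col 8: 0 + 0 + 1 (carry in) = 1 → bit 1, carry out 0
  col 9: 0 + 1 + 0 (carry in) = 1 → bit 1, carry out 0
  col 10: 0 + 0 + 0 (carry in) = 0 → bit 0, carry out 0
Reading bits MSB→LSB: 01110000001
Strip leading zeros: 1110000001
= 1110000001


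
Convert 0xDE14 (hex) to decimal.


Positional values:
Position 0: 4 × 16^0 = 4 × 1 = 4
Position 1: 1 × 16^1 = 1 × 16 = 16
Position 2: E × 16^2 = 14 × 256 = 3584
Position 3: D × 16^3 = 13 × 4096 = 53248
Sum = 4 + 16 + 3584 + 53248
= 56852


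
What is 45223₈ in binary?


Each octal digit → 3 binary bits:
  4 = 100
  5 = 101
  2 = 010
  2 = 010
  3 = 011
Concatenate: 100 101 010 010 011
= 100101010010011


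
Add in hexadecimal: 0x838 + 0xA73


Align and add column by column (LSB to MSB, each column mod 16 with carry):
  0838
+ 0A73
  ----
  col 0: 8(8) + 3(3) + 0 (carry in) = 11 → B(11), carry out 0
  col 1: 3(3) + 7(7) + 0 (carry in) = 10 → A(10), carry out 0
  col 2: 8(8) + A(10) + 0 (carry in) = 18 → 2(2), carry out 1
  col 3: 0(0) + 0(0) + 1 (carry in) = 1 → 1(1), carry out 0
Reading digits MSB→LSB: 12AB
Strip leading zeros: 12AB
= 0x12AB


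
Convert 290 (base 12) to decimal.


Positional values (base 12):
  0 × 12^0 = 0 × 1 = 0
  9 × 12^1 = 9 × 12 = 108
  2 × 12^2 = 2 × 144 = 288
Sum = 0 + 108 + 288
= 396


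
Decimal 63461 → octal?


Divide by 8 repeatedly:
63461 ÷ 8 = 7932 remainder 5
7932 ÷ 8 = 991 remainder 4
991 ÷ 8 = 123 remainder 7
123 ÷ 8 = 15 remainder 3
15 ÷ 8 = 1 remainder 7
1 ÷ 8 = 0 remainder 1
Reading remainders bottom-up:
= 0o173745


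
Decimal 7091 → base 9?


Divide by 9 repeatedly:
7091 ÷ 9 = 787 remainder 8
787 ÷ 9 = 87 remainder 4
87 ÷ 9 = 9 remainder 6
9 ÷ 9 = 1 remainder 0
1 ÷ 9 = 0 remainder 1
Reading remainders bottom-up:
= 10648


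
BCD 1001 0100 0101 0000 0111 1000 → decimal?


Each 4-bit group → digit:
  1001 → 9
  0100 → 4
  0101 → 5
  0000 → 0
  0111 → 7
  1000 → 8
= 945078


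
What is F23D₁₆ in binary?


Each hex digit → 4 binary bits:
  F = 1111
  2 = 0010
  3 = 0011
  D = 1101
Concatenate: 1111 0010 0011 1101
= 1111001000111101


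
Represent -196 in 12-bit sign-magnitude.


Sign bit: 1 (negative)
Magnitude: 196 = 00011000100
= 100011000100


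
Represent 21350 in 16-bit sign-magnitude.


Sign bit: 0 (positive)
Magnitude: 21350 = 101001101100110
= 0101001101100110


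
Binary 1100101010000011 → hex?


Group into 4-bit nibbles: 1100101010000011
  1100 = C
  1010 = A
  1000 = 8
  0011 = 3
= 0xCA83


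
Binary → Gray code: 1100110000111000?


Binary: 1100110000111000
Gray code: G = B XOR (B >> 1)
B >> 1 = 0110011000011100
1100110000111000 XOR 0110011000011100:
  1 XOR 0 = 1
  1 XOR 1 = 0
  0 XOR 1 = 1
  0 XOR 0 = 0
  1 XOR 0 = 1
  1 XOR 1 = 0
  0 XOR 1 = 1
  0 XOR 0 = 0
  0 XOR 0 = 0
  0 XOR 0 = 0
  1 XOR 0 = 1
  1 XOR 1 = 0
  1 XOR 1 = 0
  0 XOR 1 = 1
  0 XOR 0 = 0
  0 XOR 0 = 0
= 1010101000100100


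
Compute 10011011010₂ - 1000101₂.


Align and subtract column by column (LSB to MSB, borrowing when needed):
  10011011010
- 00001000101
  -----------
  col 0: (0 - 0 borrow-in) - 1 → borrow from next column: (0+2) - 1 = 1, borrow out 1
  col 1: (1 - 1 borrow-in) - 0 → 0 - 0 = 0, borrow out 0
  col 2: (0 - 0 borrow-in) - 1 → borrow from next column: (0+2) - 1 = 1, borrow out 1
  col 3: (1 - 1 borrow-in) - 0 → 0 - 0 = 0, borrow out 0
  col 4: (1 - 0 borrow-in) - 0 → 1 - 0 = 1, borrow out 0
  col 5: (0 - 0 borrow-in) - 0 → 0 - 0 = 0, borrow out 0
  col 6: (1 - 0 borrow-in) - 1 → 1 - 1 = 0, borrow out 0
  col 7: (1 - 0 borrow-in) - 0 → 1 - 0 = 1, borrow out 0
  col 8: (0 - 0 borrow-in) - 0 → 0 - 0 = 0, borrow out 0
  col 9: (0 - 0 borrow-in) - 0 → 0 - 0 = 0, borrow out 0
  col 10: (1 - 0 borrow-in) - 0 → 1 - 0 = 1, borrow out 0
Reading bits MSB→LSB: 10010010101
Strip leading zeros: 10010010101
= 10010010101


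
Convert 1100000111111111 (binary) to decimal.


Positional values:
Bit 0: 1 × 2^0 = 1
Bit 1: 1 × 2^1 = 2
Bit 2: 1 × 2^2 = 4
Bit 3: 1 × 2^3 = 8
Bit 4: 1 × 2^4 = 16
Bit 5: 1 × 2^5 = 32
Bit 6: 1 × 2^6 = 64
Bit 7: 1 × 2^7 = 128
Bit 8: 1 × 2^8 = 256
Bit 14: 1 × 2^14 = 16384
Bit 15: 1 × 2^15 = 32768
Sum = 1 + 2 + 4 + 8 + 16 + 32 + 64 + 128 + 256 + 16384 + 32768
= 49663


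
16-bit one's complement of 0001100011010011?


Original: 0001100011010011
Invert all bits:
  bit 0: 0 → 1
  bit 1: 0 → 1
  bit 2: 0 → 1
  bit 3: 1 → 0
  bit 4: 1 → 0
  bit 5: 0 → 1
  bit 6: 0 → 1
  bit 7: 0 → 1
  bit 8: 1 → 0
  bit 9: 1 → 0
  bit 10: 0 → 1
  bit 11: 1 → 0
  bit 12: 0 → 1
  bit 13: 0 → 1
  bit 14: 1 → 0
  bit 15: 1 → 0
= 1110011100101100


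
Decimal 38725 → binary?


Divide by 2 repeatedly:
38725 ÷ 2 = 19362 remainder 1
19362 ÷ 2 = 9681 remainder 0
9681 ÷ 2 = 4840 remainder 1
4840 ÷ 2 = 2420 remainder 0
2420 ÷ 2 = 1210 remainder 0
1210 ÷ 2 = 605 remainder 0
605 ÷ 2 = 302 remainder 1
302 ÷ 2 = 151 remainder 0
151 ÷ 2 = 75 remainder 1
75 ÷ 2 = 37 remainder 1
37 ÷ 2 = 18 remainder 1
18 ÷ 2 = 9 remainder 0
9 ÷ 2 = 4 remainder 1
4 ÷ 2 = 2 remainder 0
2 ÷ 2 = 1 remainder 0
1 ÷ 2 = 0 remainder 1
Reading remainders bottom-up:
= 1001011101000101


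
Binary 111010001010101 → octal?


Group into 3-bit groups: 111010001010101
  111 = 7
  010 = 2
  001 = 1
  010 = 2
  101 = 5
= 0o72125


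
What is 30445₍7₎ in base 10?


Positional values (base 7):
  5 × 7^0 = 5 × 1 = 5
  4 × 7^1 = 4 × 7 = 28
  4 × 7^2 = 4 × 49 = 196
  0 × 7^3 = 0 × 343 = 0
  3 × 7^4 = 3 × 2401 = 7203
Sum = 5 + 28 + 196 + 0 + 7203
= 7432


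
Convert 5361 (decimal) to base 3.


Divide by 3 repeatedly:
5361 ÷ 3 = 1787 remainder 0
1787 ÷ 3 = 595 remainder 2
595 ÷ 3 = 198 remainder 1
198 ÷ 3 = 66 remainder 0
66 ÷ 3 = 22 remainder 0
22 ÷ 3 = 7 remainder 1
7 ÷ 3 = 2 remainder 1
2 ÷ 3 = 0 remainder 2
Reading remainders bottom-up:
= 21100120


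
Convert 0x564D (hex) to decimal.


Positional values:
Position 0: D × 16^0 = 13 × 1 = 13
Position 1: 4 × 16^1 = 4 × 16 = 64
Position 2: 6 × 16^2 = 6 × 256 = 1536
Position 3: 5 × 16^3 = 5 × 4096 = 20480
Sum = 13 + 64 + 1536 + 20480
= 22093


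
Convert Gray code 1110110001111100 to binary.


Gray code: 1110110001111100
MSB stays the same: 1
Each subsequent bit = prev_binary XOR current_gray:
  B[1] = 1 XOR 1 = 0
  B[2] = 0 XOR 1 = 1
  B[3] = 1 XOR 0 = 1
  B[4] = 1 XOR 1 = 0
  B[5] = 0 XOR 1 = 1
  B[6] = 1 XOR 0 = 1
  B[7] = 1 XOR 0 = 1
  B[8] = 1 XOR 0 = 1
  B[9] = 1 XOR 1 = 0
  B[10] = 0 XOR 1 = 1
  B[11] = 1 XOR 1 = 0
  B[12] = 0 XOR 1 = 1
  B[13] = 1 XOR 1 = 0
  B[14] = 0 XOR 0 = 0
  B[15] = 0 XOR 0 = 0
= 1011011110101000 (47016 decimal)


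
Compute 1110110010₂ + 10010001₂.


Align and add column by column (LSB to MSB, carry propagating):
  01110110010
+ 00010010001
  -----------
  col 0: 0 + 1 + 0 (carry in) = 1 → bit 1, carry out 0
  col 1: 1 + 0 + 0 (carry in) = 1 → bit 1, carry out 0
  col 2: 0 + 0 + 0 (carry in) = 0 → bit 0, carry out 0
  col 3: 0 + 0 + 0 (carry in) = 0 → bit 0, carry out 0
  col 4: 1 + 1 + 0 (carry in) = 2 → bit 0, carry out 1
  col 5: 1 + 0 + 1 (carry in) = 2 → bit 0, carry out 1
  col 6: 0 + 0 + 1 (carry in) = 1 → bit 1, carry out 0
  col 7: 1 + 1 + 0 (carry in) = 2 → bit 0, carry out 1
  col 8: 1 + 0 + 1 (carry in) = 2 → bit 0, carry out 1
  col 9: 1 + 0 + 1 (carry in) = 2 → bit 0, carry out 1
  col 10: 0 + 0 + 1 (carry in) = 1 → bit 1, carry out 0
Reading bits MSB→LSB: 10001000011
Strip leading zeros: 10001000011
= 10001000011


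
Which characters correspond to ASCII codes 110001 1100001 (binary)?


Codes (binary): 110001 1100001
Per-code ASCII lookup:
  110001 = 49  (range 48-57: digits, 49 - 48 = 1) → '1'
  1100001 = 97  (range 97-122: lowercase, 97 - 97 = 0) → 'a'
= '1a'


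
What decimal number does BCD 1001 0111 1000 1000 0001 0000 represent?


Each 4-bit group → digit:
  1001 → 9
  0111 → 7
  1000 → 8
  1000 → 8
  0001 → 1
  0000 → 0
= 978810


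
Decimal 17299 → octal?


Divide by 8 repeatedly:
17299 ÷ 8 = 2162 remainder 3
2162 ÷ 8 = 270 remainder 2
270 ÷ 8 = 33 remainder 6
33 ÷ 8 = 4 remainder 1
4 ÷ 8 = 0 remainder 4
Reading remainders bottom-up:
= 0o41623


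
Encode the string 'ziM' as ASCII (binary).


String: 'ziM'  (3 characters)
Per-character ASCII lookup:
  'z': lowercase starts at 97: 'z' = 97 + 25 = 122 → 1111010
  'i': lowercase starts at 97: 'i' = 97 + 8 = 105 → 1101001
  'M': uppercase starts at 65: 'M' = 65 + 12 = 77 → 1001101
= 1111010 1101001 1001101


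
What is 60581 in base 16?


Divide by 16 repeatedly:
60581 ÷ 16 = 3786 remainder 5 (5)
3786 ÷ 16 = 236 remainder 10 (A)
236 ÷ 16 = 14 remainder 12 (C)
14 ÷ 16 = 0 remainder 14 (E)
Reading remainders bottom-up:
= 0xECA5


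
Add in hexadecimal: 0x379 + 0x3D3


Align and add column by column (LSB to MSB, each column mod 16 with carry):
  0379
+ 03D3
  ----
  col 0: 9(9) + 3(3) + 0 (carry in) = 12 → C(12), carry out 0
  col 1: 7(7) + D(13) + 0 (carry in) = 20 → 4(4), carry out 1
  col 2: 3(3) + 3(3) + 1 (carry in) = 7 → 7(7), carry out 0
  col 3: 0(0) + 0(0) + 0 (carry in) = 0 → 0(0), carry out 0
Reading digits MSB→LSB: 074C
Strip leading zeros: 74C
= 0x74C


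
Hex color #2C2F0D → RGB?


Hex: #2C2F0D
R = 2C₁₆ = 44
G = 2F₁₆ = 47
B = 0D₁₆ = 13
= RGB(44, 47, 13)


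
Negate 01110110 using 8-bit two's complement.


Original: 01110110
Step 1 - Invert all bits: 10001001
Step 2 - Add 1: 10001001 + 1
= 10001010 (represents -118)


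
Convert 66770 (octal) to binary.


Each octal digit → 3 binary bits:
  6 = 110
  6 = 110
  7 = 111
  7 = 111
  0 = 000
Concatenate: 110 110 111 111 000
= 110110111111000


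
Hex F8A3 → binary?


Each hex digit → 4 binary bits:
  F = 1111
  8 = 1000
  A = 1010
  3 = 0011
Concatenate: 1111 1000 1010 0011
= 1111100010100011


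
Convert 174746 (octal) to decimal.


Positional values:
Position 0: 6 × 8^0 = 6
Position 1: 4 × 8^1 = 32
Position 2: 7 × 8^2 = 448
Position 3: 4 × 8^3 = 2048
Position 4: 7 × 8^4 = 28672
Position 5: 1 × 8^5 = 32768
Sum = 6 + 32 + 448 + 2048 + 28672 + 32768
= 63974


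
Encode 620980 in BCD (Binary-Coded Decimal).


Each digit → 4-bit binary:
  6 → 0110
  2 → 0010
  0 → 0000
  9 → 1001
  8 → 1000
  0 → 0000
= 0110 0010 0000 1001 1000 0000


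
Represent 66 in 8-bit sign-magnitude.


Sign bit: 0 (positive)
Magnitude: 66 = 1000010
= 01000010


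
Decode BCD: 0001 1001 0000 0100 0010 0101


Each 4-bit group → digit:
  0001 → 1
  1001 → 9
  0000 → 0
  0100 → 4
  0010 → 2
  0101 → 5
= 190425


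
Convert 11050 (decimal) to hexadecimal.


Divide by 16 repeatedly:
11050 ÷ 16 = 690 remainder 10 (A)
690 ÷ 16 = 43 remainder 2 (2)
43 ÷ 16 = 2 remainder 11 (B)
2 ÷ 16 = 0 remainder 2 (2)
Reading remainders bottom-up:
= 0x2B2A


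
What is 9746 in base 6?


Divide by 6 repeatedly:
9746 ÷ 6 = 1624 remainder 2
1624 ÷ 6 = 270 remainder 4
270 ÷ 6 = 45 remainder 0
45 ÷ 6 = 7 remainder 3
7 ÷ 6 = 1 remainder 1
1 ÷ 6 = 0 remainder 1
Reading remainders bottom-up:
= 113042


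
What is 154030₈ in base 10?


Positional values:
Position 0: 0 × 8^0 = 0
Position 1: 3 × 8^1 = 24
Position 2: 0 × 8^2 = 0
Position 3: 4 × 8^3 = 2048
Position 4: 5 × 8^4 = 20480
Position 5: 1 × 8^5 = 32768
Sum = 0 + 24 + 0 + 2048 + 20480 + 32768
= 55320


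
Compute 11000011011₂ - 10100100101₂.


Align and subtract column by column (LSB to MSB, borrowing when needed):
  11000011011
- 10100100101
  -----------
  col 0: (1 - 0 borrow-in) - 1 → 1 - 1 = 0, borrow out 0
  col 1: (1 - 0 borrow-in) - 0 → 1 - 0 = 1, borrow out 0
  col 2: (0 - 0 borrow-in) - 1 → borrow from next column: (0+2) - 1 = 1, borrow out 1
  col 3: (1 - 1 borrow-in) - 0 → 0 - 0 = 0, borrow out 0
  col 4: (1 - 0 borrow-in) - 0 → 1 - 0 = 1, borrow out 0
  col 5: (0 - 0 borrow-in) - 1 → borrow from next column: (0+2) - 1 = 1, borrow out 1
  col 6: (0 - 1 borrow-in) - 0 → borrow from next column: (-1+2) - 0 = 1, borrow out 1
  col 7: (0 - 1 borrow-in) - 0 → borrow from next column: (-1+2) - 0 = 1, borrow out 1
  col 8: (0 - 1 borrow-in) - 1 → borrow from next column: (-1+2) - 1 = 0, borrow out 1
  col 9: (1 - 1 borrow-in) - 0 → 0 - 0 = 0, borrow out 0
  col 10: (1 - 0 borrow-in) - 1 → 1 - 1 = 0, borrow out 0
Reading bits MSB→LSB: 00011110110
Strip leading zeros: 11110110
= 11110110


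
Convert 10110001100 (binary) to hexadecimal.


Group into 4-bit nibbles: 010110001100
  0101 = 5
  1000 = 8
  1100 = C
= 0x58C


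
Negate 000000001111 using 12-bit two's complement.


Original: 000000001111
Step 1 - Invert all bits: 111111110000
Step 2 - Add 1: 111111110000 + 1
= 111111110001 (represents -15)


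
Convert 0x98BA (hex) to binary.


Each hex digit → 4 binary bits:
  9 = 1001
  8 = 1000
  B = 1011
  A = 1010
Concatenate: 1001 1000 1011 1010
= 1001100010111010


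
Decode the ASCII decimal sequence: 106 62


Codes (decimal): 106 62
Per-code ASCII lookup:
  106  (range 97-122: lowercase, 106 - 97 = 9) → 'j'
  62  (special character) → '>'
= 'j>'


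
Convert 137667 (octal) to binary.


Each octal digit → 3 binary bits:
  1 = 001
  3 = 011
  7 = 111
  6 = 110
  6 = 110
  7 = 111
Concatenate: 001 011 111 110 110 111
= 001011111110110111


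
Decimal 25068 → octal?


Divide by 8 repeatedly:
25068 ÷ 8 = 3133 remainder 4
3133 ÷ 8 = 391 remainder 5
391 ÷ 8 = 48 remainder 7
48 ÷ 8 = 6 remainder 0
6 ÷ 8 = 0 remainder 6
Reading remainders bottom-up:
= 0o60754


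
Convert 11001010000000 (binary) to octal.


Group into 3-bit groups: 011001010000000
  011 = 3
  001 = 1
  010 = 2
  000 = 0
  000 = 0
= 0o31200


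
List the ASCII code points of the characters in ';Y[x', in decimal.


String: ';Y[x'  (4 characters)
Per-character ASCII lookup:
  ';': special character: ';' = 59
  'Y': uppercase starts at 65: 'Y' = 65 + 24 = 89
  '[': special character: '[' = 91
  'x': lowercase starts at 97: 'x' = 97 + 23 = 120
= 59 89 91 120


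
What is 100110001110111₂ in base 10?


Positional values:
Bit 0: 1 × 2^0 = 1
Bit 1: 1 × 2^1 = 2
Bit 2: 1 × 2^2 = 4
Bit 4: 1 × 2^4 = 16
Bit 5: 1 × 2^5 = 32
Bit 6: 1 × 2^6 = 64
Bit 10: 1 × 2^10 = 1024
Bit 11: 1 × 2^11 = 2048
Bit 14: 1 × 2^14 = 16384
Sum = 1 + 2 + 4 + 16 + 32 + 64 + 1024 + 2048 + 16384
= 19575


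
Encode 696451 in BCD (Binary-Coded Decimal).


Each digit → 4-bit binary:
  6 → 0110
  9 → 1001
  6 → 0110
  4 → 0100
  5 → 0101
  1 → 0001
= 0110 1001 0110 0100 0101 0001


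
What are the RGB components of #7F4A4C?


Hex: #7F4A4C
R = 7F₁₆ = 127
G = 4A₁₆ = 74
B = 4C₁₆ = 76
= RGB(127, 74, 76)


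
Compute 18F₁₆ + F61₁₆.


Align and add column by column (LSB to MSB, each column mod 16 with carry):
  018F
+ 0F61
  ----
  col 0: F(15) + 1(1) + 0 (carry in) = 16 → 0(0), carry out 1
  col 1: 8(8) + 6(6) + 1 (carry in) = 15 → F(15), carry out 0
  col 2: 1(1) + F(15) + 0 (carry in) = 16 → 0(0), carry out 1
  col 3: 0(0) + 0(0) + 1 (carry in) = 1 → 1(1), carry out 0
Reading digits MSB→LSB: 10F0
Strip leading zeros: 10F0
= 0x10F0


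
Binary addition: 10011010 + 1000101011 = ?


Align and add column by column (LSB to MSB, carry propagating):
  00010011010
+ 01000101011
  -----------
  col 0: 0 + 1 + 0 (carry in) = 1 → bit 1, carry out 0
  col 1: 1 + 1 + 0 (carry in) = 2 → bit 0, carry out 1
  col 2: 0 + 0 + 1 (carry in) = 1 → bit 1, carry out 0
  col 3: 1 + 1 + 0 (carry in) = 2 → bit 0, carry out 1
  col 4: 1 + 0 + 1 (carry in) = 2 → bit 0, carry out 1
  col 5: 0 + 1 + 1 (carry in) = 2 → bit 0, carry out 1
  col 6: 0 + 0 + 1 (carry in) = 1 → bit 1, carry out 0
  col 7: 1 + 0 + 0 (carry in) = 1 → bit 1, carry out 0
  col 8: 0 + 0 + 0 (carry in) = 0 → bit 0, carry out 0
  col 9: 0 + 1 + 0 (carry in) = 1 → bit 1, carry out 0
  col 10: 0 + 0 + 0 (carry in) = 0 → bit 0, carry out 0
Reading bits MSB→LSB: 01011000101
Strip leading zeros: 1011000101
= 1011000101


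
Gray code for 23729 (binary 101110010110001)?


Binary: 101110010110001
Gray code: G = B XOR (B >> 1)
B >> 1 = 010111001011000
101110010110001 XOR 010111001011000:
  1 XOR 0 = 1
  0 XOR 1 = 1
  1 XOR 0 = 1
  1 XOR 1 = 0
  1 XOR 1 = 0
  0 XOR 1 = 1
  0 XOR 0 = 0
  1 XOR 0 = 1
  0 XOR 1 = 1
  1 XOR 0 = 1
  1 XOR 1 = 0
  0 XOR 1 = 1
  0 XOR 0 = 0
  0 XOR 0 = 0
  1 XOR 0 = 1
= 111001011101001


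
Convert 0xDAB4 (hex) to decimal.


Positional values:
Position 0: 4 × 16^0 = 4 × 1 = 4
Position 1: B × 16^1 = 11 × 16 = 176
Position 2: A × 16^2 = 10 × 256 = 2560
Position 3: D × 16^3 = 13 × 4096 = 53248
Sum = 4 + 176 + 2560 + 53248
= 55988


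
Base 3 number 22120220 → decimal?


Positional values (base 3):
  0 × 3^0 = 0 × 1 = 0
  2 × 3^1 = 2 × 3 = 6
  2 × 3^2 = 2 × 9 = 18
  0 × 3^3 = 0 × 27 = 0
  2 × 3^4 = 2 × 81 = 162
  1 × 3^5 = 1 × 243 = 243
  2 × 3^6 = 2 × 729 = 1458
  2 × 3^7 = 2 × 2187 = 4374
Sum = 0 + 6 + 18 + 0 + 162 + 243 + 1458 + 4374
= 6261


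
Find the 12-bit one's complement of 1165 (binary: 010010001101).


Original: 010010001101
Invert all bits:
  bit 0: 0 → 1
  bit 1: 1 → 0
  bit 2: 0 → 1
  bit 3: 0 → 1
  bit 4: 1 → 0
  bit 5: 0 → 1
  bit 6: 0 → 1
  bit 7: 0 → 1
  bit 8: 1 → 0
  bit 9: 1 → 0
  bit 10: 0 → 1
  bit 11: 1 → 0
= 101101110010


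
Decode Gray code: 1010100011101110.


Gray code: 1010100011101110
MSB stays the same: 1
Each subsequent bit = prev_binary XOR current_gray:
  B[1] = 1 XOR 0 = 1
  B[2] = 1 XOR 1 = 0
  B[3] = 0 XOR 0 = 0
  B[4] = 0 XOR 1 = 1
  B[5] = 1 XOR 0 = 1
  B[6] = 1 XOR 0 = 1
  B[7] = 1 XOR 0 = 1
  B[8] = 1 XOR 1 = 0
  B[9] = 0 XOR 1 = 1
  B[10] = 1 XOR 1 = 0
  B[11] = 0 XOR 0 = 0
  B[12] = 0 XOR 1 = 1
  B[13] = 1 XOR 1 = 0
  B[14] = 0 XOR 1 = 1
  B[15] = 1 XOR 0 = 1
= 1100111101001011 (53067 decimal)


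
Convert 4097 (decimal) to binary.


Divide by 2 repeatedly:
4097 ÷ 2 = 2048 remainder 1
2048 ÷ 2 = 1024 remainder 0
1024 ÷ 2 = 512 remainder 0
512 ÷ 2 = 256 remainder 0
256 ÷ 2 = 128 remainder 0
128 ÷ 2 = 64 remainder 0
64 ÷ 2 = 32 remainder 0
32 ÷ 2 = 16 remainder 0
16 ÷ 2 = 8 remainder 0
8 ÷ 2 = 4 remainder 0
4 ÷ 2 = 2 remainder 0
2 ÷ 2 = 1 remainder 0
1 ÷ 2 = 0 remainder 1
Reading remainders bottom-up:
= 1000000000001


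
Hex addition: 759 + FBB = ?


Align and add column by column (LSB to MSB, each column mod 16 with carry):
  0759
+ 0FBB
  ----
  col 0: 9(9) + B(11) + 0 (carry in) = 20 → 4(4), carry out 1
  col 1: 5(5) + B(11) + 1 (carry in) = 17 → 1(1), carry out 1
  col 2: 7(7) + F(15) + 1 (carry in) = 23 → 7(7), carry out 1
  col 3: 0(0) + 0(0) + 1 (carry in) = 1 → 1(1), carry out 0
Reading digits MSB→LSB: 1714
Strip leading zeros: 1714
= 0x1714


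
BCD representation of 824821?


Each digit → 4-bit binary:
  8 → 1000
  2 → 0010
  4 → 0100
  8 → 1000
  2 → 0010
  1 → 0001
= 1000 0010 0100 1000 0010 0001


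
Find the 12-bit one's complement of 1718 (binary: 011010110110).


Original: 011010110110
Invert all bits:
  bit 0: 0 → 1
  bit 1: 1 → 0
  bit 2: 1 → 0
  bit 3: 0 → 1
  bit 4: 1 → 0
  bit 5: 0 → 1
  bit 6: 1 → 0
  bit 7: 1 → 0
  bit 8: 0 → 1
  bit 9: 1 → 0
  bit 10: 1 → 0
  bit 11: 0 → 1
= 100101001001


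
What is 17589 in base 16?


Divide by 16 repeatedly:
17589 ÷ 16 = 1099 remainder 5 (5)
1099 ÷ 16 = 68 remainder 11 (B)
68 ÷ 16 = 4 remainder 4 (4)
4 ÷ 16 = 0 remainder 4 (4)
Reading remainders bottom-up:
= 0x44B5


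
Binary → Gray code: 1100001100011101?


Binary: 1100001100011101
Gray code: G = B XOR (B >> 1)
B >> 1 = 0110000110001110
1100001100011101 XOR 0110000110001110:
  1 XOR 0 = 1
  1 XOR 1 = 0
  0 XOR 1 = 1
  0 XOR 0 = 0
  0 XOR 0 = 0
  0 XOR 0 = 0
  1 XOR 0 = 1
  1 XOR 1 = 0
  0 XOR 1 = 1
  0 XOR 0 = 0
  0 XOR 0 = 0
  1 XOR 0 = 1
  1 XOR 1 = 0
  1 XOR 1 = 0
  0 XOR 1 = 1
  1 XOR 0 = 1
= 1010001010010011


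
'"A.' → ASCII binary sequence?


String: '"A.'  (3 characters)
Per-character ASCII lookup:
  '"': special character: '"' = 34 → 100010
  'A': uppercase starts at 65: 'A' = 65 + 0 = 65 → 1000001
  '.': special character: '.' = 46 → 101110
= 100010 1000001 101110


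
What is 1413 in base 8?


Divide by 8 repeatedly:
1413 ÷ 8 = 176 remainder 5
176 ÷ 8 = 22 remainder 0
22 ÷ 8 = 2 remainder 6
2 ÷ 8 = 0 remainder 2
Reading remainders bottom-up:
= 0o2605


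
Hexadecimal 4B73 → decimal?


Positional values:
Position 0: 3 × 16^0 = 3 × 1 = 3
Position 1: 7 × 16^1 = 7 × 16 = 112
Position 2: B × 16^2 = 11 × 256 = 2816
Position 3: 4 × 16^3 = 4 × 4096 = 16384
Sum = 3 + 112 + 2816 + 16384
= 19315


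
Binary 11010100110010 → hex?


Group into 4-bit nibbles: 0011010100110010
  0011 = 3
  0101 = 5
  0011 = 3
  0010 = 2
= 0x3532


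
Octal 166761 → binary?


Each octal digit → 3 binary bits:
  1 = 001
  6 = 110
  6 = 110
  7 = 111
  6 = 110
  1 = 001
Concatenate: 001 110 110 111 110 001
= 001110110111110001


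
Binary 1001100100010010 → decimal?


Positional values:
Bit 1: 1 × 2^1 = 2
Bit 4: 1 × 2^4 = 16
Bit 8: 1 × 2^8 = 256
Bit 11: 1 × 2^11 = 2048
Bit 12: 1 × 2^12 = 4096
Bit 15: 1 × 2^15 = 32768
Sum = 2 + 16 + 256 + 2048 + 4096 + 32768
= 39186


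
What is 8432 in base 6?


Divide by 6 repeatedly:
8432 ÷ 6 = 1405 remainder 2
1405 ÷ 6 = 234 remainder 1
234 ÷ 6 = 39 remainder 0
39 ÷ 6 = 6 remainder 3
6 ÷ 6 = 1 remainder 0
1 ÷ 6 = 0 remainder 1
Reading remainders bottom-up:
= 103012


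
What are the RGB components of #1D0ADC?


Hex: #1D0ADC
R = 1D₁₆ = 29
G = 0A₁₆ = 10
B = DC₁₆ = 220
= RGB(29, 10, 220)


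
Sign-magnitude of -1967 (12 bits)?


Sign bit: 1 (negative)
Magnitude: 1967 = 11110101111
= 111110101111


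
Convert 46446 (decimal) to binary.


Divide by 2 repeatedly:
46446 ÷ 2 = 23223 remainder 0
23223 ÷ 2 = 11611 remainder 1
11611 ÷ 2 = 5805 remainder 1
5805 ÷ 2 = 2902 remainder 1
2902 ÷ 2 = 1451 remainder 0
1451 ÷ 2 = 725 remainder 1
725 ÷ 2 = 362 remainder 1
362 ÷ 2 = 181 remainder 0
181 ÷ 2 = 90 remainder 1
90 ÷ 2 = 45 remainder 0
45 ÷ 2 = 22 remainder 1
22 ÷ 2 = 11 remainder 0
11 ÷ 2 = 5 remainder 1
5 ÷ 2 = 2 remainder 1
2 ÷ 2 = 1 remainder 0
1 ÷ 2 = 0 remainder 1
Reading remainders bottom-up:
= 1011010101101110


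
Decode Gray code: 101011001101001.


Gray code: 101011001101001
MSB stays the same: 1
Each subsequent bit = prev_binary XOR current_gray:
  B[1] = 1 XOR 0 = 1
  B[2] = 1 XOR 1 = 0
  B[3] = 0 XOR 0 = 0
  B[4] = 0 XOR 1 = 1
  B[5] = 1 XOR 1 = 0
  B[6] = 0 XOR 0 = 0
  B[7] = 0 XOR 0 = 0
  B[8] = 0 XOR 1 = 1
  B[9] = 1 XOR 1 = 0
  B[10] = 0 XOR 0 = 0
  B[11] = 0 XOR 1 = 1
  B[12] = 1 XOR 0 = 1
  B[13] = 1 XOR 0 = 1
  B[14] = 1 XOR 1 = 0
= 110010001001110 (25678 decimal)


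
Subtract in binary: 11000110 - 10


Align and subtract column by column (LSB to MSB, borrowing when needed):
  11000110
- 00000010
  --------
  col 0: (0 - 0 borrow-in) - 0 → 0 - 0 = 0, borrow out 0
  col 1: (1 - 0 borrow-in) - 1 → 1 - 1 = 0, borrow out 0
  col 2: (1 - 0 borrow-in) - 0 → 1 - 0 = 1, borrow out 0
  col 3: (0 - 0 borrow-in) - 0 → 0 - 0 = 0, borrow out 0
  col 4: (0 - 0 borrow-in) - 0 → 0 - 0 = 0, borrow out 0
  col 5: (0 - 0 borrow-in) - 0 → 0 - 0 = 0, borrow out 0
  col 6: (1 - 0 borrow-in) - 0 → 1 - 0 = 1, borrow out 0
  col 7: (1 - 0 borrow-in) - 0 → 1 - 0 = 1, borrow out 0
Reading bits MSB→LSB: 11000100
Strip leading zeros: 11000100
= 11000100


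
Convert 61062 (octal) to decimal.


Positional values:
Position 0: 2 × 8^0 = 2
Position 1: 6 × 8^1 = 48
Position 2: 0 × 8^2 = 0
Position 3: 1 × 8^3 = 512
Position 4: 6 × 8^4 = 24576
Sum = 2 + 48 + 0 + 512 + 24576
= 25138


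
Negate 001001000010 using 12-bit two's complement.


Original: 001001000010
Step 1 - Invert all bits: 110110111101
Step 2 - Add 1: 110110111101 + 1
= 110110111110 (represents -578)


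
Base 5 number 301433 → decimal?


Positional values (base 5):
  3 × 5^0 = 3 × 1 = 3
  3 × 5^1 = 3 × 5 = 15
  4 × 5^2 = 4 × 25 = 100
  1 × 5^3 = 1 × 125 = 125
  0 × 5^4 = 0 × 625 = 0
  3 × 5^5 = 3 × 3125 = 9375
Sum = 3 + 15 + 100 + 125 + 0 + 9375
= 9618


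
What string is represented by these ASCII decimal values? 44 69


Codes (decimal): 44 69
Per-code ASCII lookup:
  44  (special character) → ','
  69  (range 65-90: uppercase, 69 - 65 = 4) → 'E'
= ',E'


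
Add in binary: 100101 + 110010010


Align and add column by column (LSB to MSB, carry propagating):
  0000100101
+ 0110010010
  ----------
  col 0: 1 + 0 + 0 (carry in) = 1 → bit 1, carry out 0
  col 1: 0 + 1 + 0 (carry in) = 1 → bit 1, carry out 0
  col 2: 1 + 0 + 0 (carry in) = 1 → bit 1, carry out 0
  col 3: 0 + 0 + 0 (carry in) = 0 → bit 0, carry out 0
  col 4: 0 + 1 + 0 (carry in) = 1 → bit 1, carry out 0
  col 5: 1 + 0 + 0 (carry in) = 1 → bit 1, carry out 0
  col 6: 0 + 0 + 0 (carry in) = 0 → bit 0, carry out 0
  col 7: 0 + 1 + 0 (carry in) = 1 → bit 1, carry out 0
  col 8: 0 + 1 + 0 (carry in) = 1 → bit 1, carry out 0
  col 9: 0 + 0 + 0 (carry in) = 0 → bit 0, carry out 0
Reading bits MSB→LSB: 0110110111
Strip leading zeros: 110110111
= 110110111


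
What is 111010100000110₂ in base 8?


Group into 3-bit groups: 111010100000110
  111 = 7
  010 = 2
  100 = 4
  000 = 0
  110 = 6
= 0o72406


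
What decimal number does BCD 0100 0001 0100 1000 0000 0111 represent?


Each 4-bit group → digit:
  0100 → 4
  0001 → 1
  0100 → 4
  1000 → 8
  0000 → 0
  0111 → 7
= 414807


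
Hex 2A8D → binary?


Each hex digit → 4 binary bits:
  2 = 0010
  A = 1010
  8 = 1000
  D = 1101
Concatenate: 0010 1010 1000 1101
= 0010101010001101


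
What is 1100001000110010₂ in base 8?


Group into 3-bit groups: 001100001000110010
  001 = 1
  100 = 4
  001 = 1
  000 = 0
  110 = 6
  010 = 2
= 0o141062


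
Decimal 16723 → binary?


Divide by 2 repeatedly:
16723 ÷ 2 = 8361 remainder 1
8361 ÷ 2 = 4180 remainder 1
4180 ÷ 2 = 2090 remainder 0
2090 ÷ 2 = 1045 remainder 0
1045 ÷ 2 = 522 remainder 1
522 ÷ 2 = 261 remainder 0
261 ÷ 2 = 130 remainder 1
130 ÷ 2 = 65 remainder 0
65 ÷ 2 = 32 remainder 1
32 ÷ 2 = 16 remainder 0
16 ÷ 2 = 8 remainder 0
8 ÷ 2 = 4 remainder 0
4 ÷ 2 = 2 remainder 0
2 ÷ 2 = 1 remainder 0
1 ÷ 2 = 0 remainder 1
Reading remainders bottom-up:
= 100000101010011


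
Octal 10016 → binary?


Each octal digit → 3 binary bits:
  1 = 001
  0 = 000
  0 = 000
  1 = 001
  6 = 110
Concatenate: 001 000 000 001 110
= 001000000001110


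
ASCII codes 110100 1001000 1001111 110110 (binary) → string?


Codes (binary): 110100 1001000 1001111 110110
Per-code ASCII lookup:
  110100 = 52  (range 48-57: digits, 52 - 48 = 4) → '4'
  1001000 = 72  (range 65-90: uppercase, 72 - 65 = 7) → 'H'
  1001111 = 79  (range 65-90: uppercase, 79 - 65 = 14) → 'O'
  110110 = 54  (range 48-57: digits, 54 - 48 = 6) → '6'
= '4HO6'


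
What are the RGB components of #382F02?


Hex: #382F02
R = 38₁₆ = 56
G = 2F₁₆ = 47
B = 02₁₆ = 2
= RGB(56, 47, 2)


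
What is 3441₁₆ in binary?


Each hex digit → 4 binary bits:
  3 = 0011
  4 = 0100
  4 = 0100
  1 = 0001
Concatenate: 0011 0100 0100 0001
= 0011010001000001


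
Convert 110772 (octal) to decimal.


Positional values:
Position 0: 2 × 8^0 = 2
Position 1: 7 × 8^1 = 56
Position 2: 7 × 8^2 = 448
Position 3: 0 × 8^3 = 0
Position 4: 1 × 8^4 = 4096
Position 5: 1 × 8^5 = 32768
Sum = 2 + 56 + 448 + 0 + 4096 + 32768
= 37370


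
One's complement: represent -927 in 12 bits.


Original: 001110011111
Invert all bits:
  bit 0: 0 → 1
  bit 1: 0 → 1
  bit 2: 1 → 0
  bit 3: 1 → 0
  bit 4: 1 → 0
  bit 5: 0 → 1
  bit 6: 0 → 1
  bit 7: 1 → 0
  bit 8: 1 → 0
  bit 9: 1 → 0
  bit 10: 1 → 0
  bit 11: 1 → 0
= 110001100000


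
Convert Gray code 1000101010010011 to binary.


Gray code: 1000101010010011
MSB stays the same: 1
Each subsequent bit = prev_binary XOR current_gray:
  B[1] = 1 XOR 0 = 1
  B[2] = 1 XOR 0 = 1
  B[3] = 1 XOR 0 = 1
  B[4] = 1 XOR 1 = 0
  B[5] = 0 XOR 0 = 0
  B[6] = 0 XOR 1 = 1
  B[7] = 1 XOR 0 = 1
  B[8] = 1 XOR 1 = 0
  B[9] = 0 XOR 0 = 0
  B[10] = 0 XOR 0 = 0
  B[11] = 0 XOR 1 = 1
  B[12] = 1 XOR 0 = 1
  B[13] = 1 XOR 0 = 1
  B[14] = 1 XOR 1 = 0
  B[15] = 0 XOR 1 = 1
= 1111001100011101 (62237 decimal)


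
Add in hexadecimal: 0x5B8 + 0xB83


Align and add column by column (LSB to MSB, each column mod 16 with carry):
  05B8
+ 0B83
  ----
  col 0: 8(8) + 3(3) + 0 (carry in) = 11 → B(11), carry out 0
  col 1: B(11) + 8(8) + 0 (carry in) = 19 → 3(3), carry out 1
  col 2: 5(5) + B(11) + 1 (carry in) = 17 → 1(1), carry out 1
  col 3: 0(0) + 0(0) + 1 (carry in) = 1 → 1(1), carry out 0
Reading digits MSB→LSB: 113B
Strip leading zeros: 113B
= 0x113B


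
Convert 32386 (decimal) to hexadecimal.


Divide by 16 repeatedly:
32386 ÷ 16 = 2024 remainder 2 (2)
2024 ÷ 16 = 126 remainder 8 (8)
126 ÷ 16 = 7 remainder 14 (E)
7 ÷ 16 = 0 remainder 7 (7)
Reading remainders bottom-up:
= 0x7E82


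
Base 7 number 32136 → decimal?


Positional values (base 7):
  6 × 7^0 = 6 × 1 = 6
  3 × 7^1 = 3 × 7 = 21
  1 × 7^2 = 1 × 49 = 49
  2 × 7^3 = 2 × 343 = 686
  3 × 7^4 = 3 × 2401 = 7203
Sum = 6 + 21 + 49 + 686 + 7203
= 7965


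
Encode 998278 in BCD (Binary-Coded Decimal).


Each digit → 4-bit binary:
  9 → 1001
  9 → 1001
  8 → 1000
  2 → 0010
  7 → 0111
  8 → 1000
= 1001 1001 1000 0010 0111 1000
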